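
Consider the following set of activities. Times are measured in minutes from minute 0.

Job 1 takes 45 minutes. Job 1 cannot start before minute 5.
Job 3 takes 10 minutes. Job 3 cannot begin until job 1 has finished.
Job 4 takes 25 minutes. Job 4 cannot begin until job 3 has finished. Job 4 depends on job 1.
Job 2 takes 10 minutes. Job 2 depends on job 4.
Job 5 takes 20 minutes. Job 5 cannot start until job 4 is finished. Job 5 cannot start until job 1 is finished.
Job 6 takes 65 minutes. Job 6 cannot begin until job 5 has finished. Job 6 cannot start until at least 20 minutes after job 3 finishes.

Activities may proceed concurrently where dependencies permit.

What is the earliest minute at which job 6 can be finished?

170

Job 1 cannot begin until its own release at minute 5. It runs from minute 5 to 5 + 45 = minute 50.
Job 3 waits on job 1 (finishes minute 50), so it starts at minute 50 and finishes at 50 + 10 = minute 60.
Job 4 has to wait for job 3 (finishes minute 60); job 1 (finishes minute 50). The latest of these is minute 60, so job 4 runs minute 60 to 60 + 25 = minute 85.
Job 5 needs all of job 4 (finishes minute 85); job 1 (finishes minute 50). That puts its earliest start at minute 85; it finishes at 85 + 20 = minute 105.
Job 6 cannot start until job 5 (finishes minute 105); job 3 (finishes minute 60, plus 20-minute gap → minute 80). The controlling bound is minute 105, so job 6 finishes at 105 + 65 = minute 170.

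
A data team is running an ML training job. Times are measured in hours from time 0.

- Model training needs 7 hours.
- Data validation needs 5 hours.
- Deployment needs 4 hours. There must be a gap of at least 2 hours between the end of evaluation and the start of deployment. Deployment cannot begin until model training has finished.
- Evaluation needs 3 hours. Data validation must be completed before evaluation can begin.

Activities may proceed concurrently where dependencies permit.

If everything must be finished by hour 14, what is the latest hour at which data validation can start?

0

Deployment has no dependents, so it just needs to finish by hour 14. Starting by 14 − 4 = hour 10 achieves that.
Evaluation has to be done before deployment (must start by hour 10, minus 2-hour gap → hour 8). That means finishing by hour 8, i.e. starting by 8 − 3 = hour 5.
Data validation has to be done before evaluation (must start by hour 5). That means finishing by hour 5, i.e. starting by 5 − 5 = hour 0.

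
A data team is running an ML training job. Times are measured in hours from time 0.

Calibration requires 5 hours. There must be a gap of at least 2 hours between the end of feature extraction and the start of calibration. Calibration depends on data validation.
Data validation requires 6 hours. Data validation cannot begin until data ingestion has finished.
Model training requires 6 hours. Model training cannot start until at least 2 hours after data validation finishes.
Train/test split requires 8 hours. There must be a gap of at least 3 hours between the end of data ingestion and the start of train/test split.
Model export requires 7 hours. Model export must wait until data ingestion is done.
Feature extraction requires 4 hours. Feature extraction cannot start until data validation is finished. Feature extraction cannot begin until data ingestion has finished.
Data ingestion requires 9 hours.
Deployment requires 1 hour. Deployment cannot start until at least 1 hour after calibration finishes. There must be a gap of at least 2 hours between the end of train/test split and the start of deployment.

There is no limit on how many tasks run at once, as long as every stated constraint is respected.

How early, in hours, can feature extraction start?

Nothing blocks data ingestion, so it runs from hour 0 to hour 9.
Data validation cannot begin until data ingestion (finishes hour 9). It runs from hour 9 to 9 + 6 = hour 15.
Feature extraction waits on data validation (finishes hour 15); data ingestion (finishes hour 9). The latest of these is hour 15, which is the earliest feature extraction can start.

15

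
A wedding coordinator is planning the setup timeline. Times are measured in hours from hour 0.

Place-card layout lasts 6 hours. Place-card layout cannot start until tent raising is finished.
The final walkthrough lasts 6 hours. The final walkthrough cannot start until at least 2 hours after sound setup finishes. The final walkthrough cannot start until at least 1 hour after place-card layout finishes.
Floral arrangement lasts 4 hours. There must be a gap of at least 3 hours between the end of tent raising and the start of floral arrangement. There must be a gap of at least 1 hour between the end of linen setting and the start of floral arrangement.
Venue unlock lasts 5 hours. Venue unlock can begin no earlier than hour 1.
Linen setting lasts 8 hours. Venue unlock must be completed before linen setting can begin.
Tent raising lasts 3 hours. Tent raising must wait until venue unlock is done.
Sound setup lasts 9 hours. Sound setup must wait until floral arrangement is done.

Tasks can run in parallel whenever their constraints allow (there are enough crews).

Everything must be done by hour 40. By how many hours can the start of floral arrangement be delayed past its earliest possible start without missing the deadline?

4

After its own release at hour 1, venue unlock can start at hour 1 and finishes at hour 6.
Linen setting waits on venue unlock (finishes hour 6), so it starts at hour 6 and finishes at 6 + 8 = hour 14.
Tent raising cannot begin until venue unlock (finishes hour 6). It runs from hour 6 to 6 + 3 = hour 9.
For floral arrangement: tent raising (finishes hour 9, plus 3-hour gap → hour 12); linen setting (finishes hour 14, plus 1-hour gap → hour 15). Taking the maximum gives a start of hour 15, and it finishes at 15 + 4 = hour 19.

Working backward from the deadline:
To finish by hour 40, the final walkthrough (duration 6) must start no later than hour 34.
Sound setup must finish before the final walkthrough (must start by hour 34, minus 2-hour gap → hour 32). With a 9-hour duration, sound setup must start by 32 − 9 = hour 23.
Floral arrangement must finish before sound setup (must start by hour 23). With a 4-hour duration, floral arrangement must start by 23 − 4 = hour 19.
So floral arrangement can start as early as hour 15 and as late as hour 19, giving 19 − 15 = 4 hours of slack.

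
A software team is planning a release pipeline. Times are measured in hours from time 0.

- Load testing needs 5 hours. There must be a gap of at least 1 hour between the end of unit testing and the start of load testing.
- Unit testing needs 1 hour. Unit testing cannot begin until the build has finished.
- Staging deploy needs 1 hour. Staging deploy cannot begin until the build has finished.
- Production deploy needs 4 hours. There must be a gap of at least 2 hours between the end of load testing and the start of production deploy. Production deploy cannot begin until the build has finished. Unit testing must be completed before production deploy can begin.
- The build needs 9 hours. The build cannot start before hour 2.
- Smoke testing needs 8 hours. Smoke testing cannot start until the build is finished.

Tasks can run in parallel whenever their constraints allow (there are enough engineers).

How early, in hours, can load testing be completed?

The build cannot begin until its own release at hour 2. It runs from hour 2 to 2 + 9 = hour 11.
After the build (finishes hour 11), unit testing can start at hour 11 and finishes at hour 12.
Load testing waits on unit testing (finishes hour 12, plus 1-hour gap → hour 13), so it starts at hour 13 and finishes at 13 + 5 = hour 18.

18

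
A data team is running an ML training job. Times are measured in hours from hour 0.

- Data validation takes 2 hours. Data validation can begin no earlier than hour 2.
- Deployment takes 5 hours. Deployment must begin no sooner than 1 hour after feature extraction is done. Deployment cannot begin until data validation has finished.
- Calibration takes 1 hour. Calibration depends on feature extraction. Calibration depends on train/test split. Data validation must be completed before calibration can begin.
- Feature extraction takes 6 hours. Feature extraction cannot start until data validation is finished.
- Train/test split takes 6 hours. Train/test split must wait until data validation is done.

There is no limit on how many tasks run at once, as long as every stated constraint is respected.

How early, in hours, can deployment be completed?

Data validation waits on its own release at hour 2, so it starts at hour 2 and finishes at 2 + 2 = hour 4.
Feature extraction waits on data validation (finishes hour 4), so it starts at hour 4 and finishes at 4 + 6 = hour 10.
Deployment needs all of feature extraction (finishes hour 10, plus 1-hour gap → hour 11); data validation (finishes hour 4). That puts its earliest start at hour 11; it finishes at 11 + 5 = hour 16.

16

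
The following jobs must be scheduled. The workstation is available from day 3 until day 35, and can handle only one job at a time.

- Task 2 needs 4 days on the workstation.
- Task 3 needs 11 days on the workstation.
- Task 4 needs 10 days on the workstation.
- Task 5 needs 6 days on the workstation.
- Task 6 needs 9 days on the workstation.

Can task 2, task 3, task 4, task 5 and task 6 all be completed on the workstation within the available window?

No

The workstation window is 35 − 3 = 32 days.
Running back to back, the jobs need 4 + 11 + 10 + 6 + 9 = 40 days on the workstation.
Since 40 > 32, they cannot all fit.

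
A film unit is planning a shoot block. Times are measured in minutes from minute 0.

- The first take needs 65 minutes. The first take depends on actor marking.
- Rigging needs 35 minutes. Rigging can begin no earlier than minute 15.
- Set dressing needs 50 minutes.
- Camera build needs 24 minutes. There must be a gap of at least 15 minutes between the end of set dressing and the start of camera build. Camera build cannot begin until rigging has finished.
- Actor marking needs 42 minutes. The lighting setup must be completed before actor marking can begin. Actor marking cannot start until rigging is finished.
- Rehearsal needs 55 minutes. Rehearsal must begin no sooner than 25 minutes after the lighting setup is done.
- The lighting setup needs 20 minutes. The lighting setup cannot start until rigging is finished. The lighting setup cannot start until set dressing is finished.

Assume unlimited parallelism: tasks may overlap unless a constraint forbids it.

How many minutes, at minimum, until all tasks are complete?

Set dressing has no prerequisites, so it starts at minute 0 and finishes at minute 50.
Rigging cannot begin until its own release at minute 15. It runs from minute 15 to 15 + 35 = minute 50.
For camera build: set dressing (finishes minute 50, plus 15-minute gap → minute 65); rigging (finishes minute 50). Taking the maximum gives a start of minute 65, and it finishes at 65 + 24 = minute 89.
The lighting setup has to wait for rigging (finishes minute 50); set dressing (finishes minute 50). The latest of these is minute 50, so the lighting setup runs minute 50 to 50 + 20 = minute 70.
After the lighting setup (finishes minute 70, plus 25-minute gap → minute 95), rehearsal can start at minute 95 and finishes at minute 150.
For actor marking: the lighting setup (finishes minute 70); rigging (finishes minute 50). Taking the maximum gives a start of minute 70, and it finishes at 70 + 42 = minute 112.
The first take waits on actor marking (finishes minute 112), so it starts at minute 112 and finishes at 112 + 65 = minute 177.
All tasks are finished once the last one completes. Finish times: Rigging at 50, Set dressing at 50, The lighting setup at 70, Camera build at 89, Actor marking at 112, Rehearsal at 150, The first take at 177. The latest is minute 177.

177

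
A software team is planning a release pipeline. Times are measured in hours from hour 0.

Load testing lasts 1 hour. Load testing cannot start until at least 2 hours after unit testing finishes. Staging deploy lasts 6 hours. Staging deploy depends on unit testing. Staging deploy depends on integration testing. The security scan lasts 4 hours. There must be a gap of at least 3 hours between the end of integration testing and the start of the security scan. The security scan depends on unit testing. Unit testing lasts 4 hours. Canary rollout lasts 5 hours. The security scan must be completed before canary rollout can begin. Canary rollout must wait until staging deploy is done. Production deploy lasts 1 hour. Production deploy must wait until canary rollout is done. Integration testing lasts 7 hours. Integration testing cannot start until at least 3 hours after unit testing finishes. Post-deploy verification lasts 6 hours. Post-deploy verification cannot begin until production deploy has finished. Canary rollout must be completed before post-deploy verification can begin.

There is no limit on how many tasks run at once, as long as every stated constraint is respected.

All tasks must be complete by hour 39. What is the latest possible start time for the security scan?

To finish by hour 39, post-deploy verification (duration 6) must start no later than hour 33.
Production deploy must finish before post-deploy verification (must start by hour 33). With a 1-hour duration, production deploy must start by 33 − 1 = hour 32.
Canary rollout feeds production deploy (must start by hour 32); post-deploy verification (must start by hour 33). Taking the minimum, canary rollout must finish by hour 32 and start by 32 − 5 = hour 27.
The security scan has to be done before canary rollout (must start by hour 27). That means finishing by hour 27, i.e. starting by 27 − 4 = hour 23.

23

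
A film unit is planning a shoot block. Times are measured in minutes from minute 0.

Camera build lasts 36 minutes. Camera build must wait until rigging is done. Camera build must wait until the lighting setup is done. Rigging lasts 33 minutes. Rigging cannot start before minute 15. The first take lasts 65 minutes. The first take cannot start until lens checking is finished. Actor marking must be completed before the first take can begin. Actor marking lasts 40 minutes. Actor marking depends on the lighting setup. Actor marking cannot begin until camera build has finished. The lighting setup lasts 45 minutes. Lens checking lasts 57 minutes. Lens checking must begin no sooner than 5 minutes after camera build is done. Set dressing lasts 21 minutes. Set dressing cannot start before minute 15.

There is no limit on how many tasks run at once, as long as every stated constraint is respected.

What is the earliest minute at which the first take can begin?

146

The lighting setup has no prerequisites, so it starts at minute 0 and finishes at minute 45.
After its own release at minute 15, rigging can start at minute 15 and finishes at minute 48.
Camera build needs all of rigging (finishes minute 48); the lighting setup (finishes minute 45). That puts its earliest start at minute 48; it finishes at 48 + 36 = minute 84.
Actor marking cannot start until the lighting setup (finishes minute 45); camera build (finishes minute 84). The controlling bound is minute 84, so actor marking finishes at 84 + 40 = minute 124.
After camera build (finishes minute 84, plus 5-minute gap → minute 89), lens checking can start at minute 89 and finishes at minute 146.
The first take waits on lens checking (finishes minute 146); actor marking (finishes minute 124). The latest of these is minute 146, which is the earliest the first take can start.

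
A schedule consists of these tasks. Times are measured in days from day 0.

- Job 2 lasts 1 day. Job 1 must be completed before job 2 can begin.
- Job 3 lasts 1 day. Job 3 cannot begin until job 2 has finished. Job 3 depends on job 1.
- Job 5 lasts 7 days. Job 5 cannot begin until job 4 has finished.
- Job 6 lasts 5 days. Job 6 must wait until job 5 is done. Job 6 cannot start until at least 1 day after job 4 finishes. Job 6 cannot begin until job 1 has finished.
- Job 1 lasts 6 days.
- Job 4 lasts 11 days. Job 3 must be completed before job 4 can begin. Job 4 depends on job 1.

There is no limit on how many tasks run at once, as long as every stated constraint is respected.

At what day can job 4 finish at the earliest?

Job 1 can start immediately at day 0; it finishes at day 6.
After job 1 (finishes day 6), job 2 can start at day 6 and finishes at day 7.
For job 3: job 2 (finishes day 7); job 1 (finishes day 6). Taking the maximum gives a start of day 7, and it finishes at 7 + 1 = day 8.
Job 4 has to wait for job 3 (finishes day 8); job 1 (finishes day 6). The latest of these is day 8, so job 4 runs day 8 to 8 + 11 = day 19.

19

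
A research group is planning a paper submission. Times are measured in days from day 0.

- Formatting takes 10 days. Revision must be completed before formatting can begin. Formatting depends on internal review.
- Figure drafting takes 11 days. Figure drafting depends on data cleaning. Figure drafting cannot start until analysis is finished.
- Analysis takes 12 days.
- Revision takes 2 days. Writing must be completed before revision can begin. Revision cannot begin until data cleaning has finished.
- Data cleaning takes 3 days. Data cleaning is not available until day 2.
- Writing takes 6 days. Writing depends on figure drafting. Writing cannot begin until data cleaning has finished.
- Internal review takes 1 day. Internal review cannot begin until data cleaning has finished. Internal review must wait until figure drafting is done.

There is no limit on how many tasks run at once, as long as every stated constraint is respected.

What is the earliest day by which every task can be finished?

Analysis can start immediately at day 0; it finishes at day 12.
After its own release at day 2, data cleaning can start at day 2 and finishes at day 5.
Figure drafting has to wait for data cleaning (finishes day 5); analysis (finishes day 12). The latest of these is day 12, so figure drafting runs day 12 to 12 + 11 = day 23.
For internal review: data cleaning (finishes day 5); figure drafting (finishes day 23). Taking the maximum gives a start of day 23, and it finishes at 23 + 1 = day 24.
Writing has to wait for figure drafting (finishes day 23); data cleaning (finishes day 5). The latest of these is day 23, so writing runs day 23 to 23 + 6 = day 29.
Revision needs all of writing (finishes day 29); data cleaning (finishes day 5). That puts its earliest start at day 29; it finishes at 29 + 2 = day 31.
Formatting cannot start until revision (finishes day 31); internal review (finishes day 24). The controlling bound is day 31, so formatting finishes at 31 + 10 = day 41.
All tasks are finished once the last one completes. Finish times: Data cleaning at 5, Analysis at 12, Figure drafting at 23, Writing at 29, Internal review at 24, Revision at 31, Formatting at 41. The latest is day 41.

41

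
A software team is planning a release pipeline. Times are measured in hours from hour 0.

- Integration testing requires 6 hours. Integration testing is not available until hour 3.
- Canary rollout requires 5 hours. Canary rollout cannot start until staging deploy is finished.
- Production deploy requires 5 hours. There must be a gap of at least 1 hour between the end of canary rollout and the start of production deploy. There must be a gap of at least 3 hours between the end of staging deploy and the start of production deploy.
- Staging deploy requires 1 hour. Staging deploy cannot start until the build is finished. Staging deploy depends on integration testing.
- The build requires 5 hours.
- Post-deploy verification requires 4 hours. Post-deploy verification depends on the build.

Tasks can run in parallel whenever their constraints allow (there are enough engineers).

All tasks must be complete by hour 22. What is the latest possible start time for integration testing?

4

To finish by hour 22, production deploy (duration 5) must start no later than hour 17.
Canary rollout has to be done before production deploy (must start by hour 17, minus 1-hour gap → hour 16). That means finishing by hour 16, i.e. starting by 16 − 5 = hour 11.
For staging deploy: canary rollout (must start by hour 11); production deploy (must start by hour 17, minus 3-hour gap → hour 14). The most restrictive is hour 11; with a 1-hour duration, staging deploy must start by hour 10.
Integration testing must finish before staging deploy (must start by hour 10). With a 6-hour duration, integration testing must start by 10 − 6 = hour 4.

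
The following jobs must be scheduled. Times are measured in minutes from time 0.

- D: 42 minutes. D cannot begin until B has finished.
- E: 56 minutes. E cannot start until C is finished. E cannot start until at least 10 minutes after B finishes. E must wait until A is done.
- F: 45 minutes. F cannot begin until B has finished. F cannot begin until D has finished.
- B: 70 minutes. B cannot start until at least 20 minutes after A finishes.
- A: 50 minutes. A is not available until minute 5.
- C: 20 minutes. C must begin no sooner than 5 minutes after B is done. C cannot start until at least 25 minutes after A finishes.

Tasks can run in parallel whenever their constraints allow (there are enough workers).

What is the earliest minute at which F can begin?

A cannot begin until its own release at minute 5. It runs from minute 5 to 5 + 50 = minute 55.
After A (finishes minute 55, plus 20-minute gap → minute 75), B can start at minute 75 and finishes at minute 145.
After B (finishes minute 145), D can start at minute 145 and finishes at minute 187.
F waits on B (finishes minute 145); D (finishes minute 187). The latest of these is minute 187, which is the earliest F can start.

187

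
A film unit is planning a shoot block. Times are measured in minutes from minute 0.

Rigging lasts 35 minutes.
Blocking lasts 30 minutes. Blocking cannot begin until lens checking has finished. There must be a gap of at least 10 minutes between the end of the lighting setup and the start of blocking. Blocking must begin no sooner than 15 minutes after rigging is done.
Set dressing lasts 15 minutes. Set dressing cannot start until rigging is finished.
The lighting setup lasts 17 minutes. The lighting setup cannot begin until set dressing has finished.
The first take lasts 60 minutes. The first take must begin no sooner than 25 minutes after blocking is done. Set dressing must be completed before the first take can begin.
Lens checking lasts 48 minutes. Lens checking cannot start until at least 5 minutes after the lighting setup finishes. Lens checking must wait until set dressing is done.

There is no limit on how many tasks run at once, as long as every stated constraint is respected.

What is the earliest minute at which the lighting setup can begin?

Nothing blocks rigging, so it runs from minute 0 to minute 35.
Set dressing waits on rigging (finishes minute 35), so it starts at minute 35 and finishes at 35 + 15 = minute 50.
The lighting setup waits on set dressing (finishes minute 50), so the earliest it can start is minute 50.

50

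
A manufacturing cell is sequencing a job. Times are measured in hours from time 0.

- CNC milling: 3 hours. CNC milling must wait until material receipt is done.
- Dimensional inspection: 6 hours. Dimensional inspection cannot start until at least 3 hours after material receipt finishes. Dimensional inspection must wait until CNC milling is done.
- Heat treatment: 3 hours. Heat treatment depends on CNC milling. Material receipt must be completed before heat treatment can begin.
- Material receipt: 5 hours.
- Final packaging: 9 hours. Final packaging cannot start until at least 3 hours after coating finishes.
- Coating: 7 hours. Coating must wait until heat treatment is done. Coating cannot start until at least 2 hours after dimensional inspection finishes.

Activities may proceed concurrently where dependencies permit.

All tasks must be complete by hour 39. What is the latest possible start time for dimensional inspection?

12

Final packaging must finish by hour 39; it takes 9 hours, so it must start by 39 − 9 = hour 30.
Coating must finish before final packaging (must start by hour 30, minus 3-hour gap → hour 27). With a 7-hour duration, coating must start by 27 − 7 = hour 20.
Dimensional inspection feeds into coating (must start by hour 20, minus 2-hour gap → hour 18); so dimensional inspection must finish by hour 18 and therefore start by hour 12.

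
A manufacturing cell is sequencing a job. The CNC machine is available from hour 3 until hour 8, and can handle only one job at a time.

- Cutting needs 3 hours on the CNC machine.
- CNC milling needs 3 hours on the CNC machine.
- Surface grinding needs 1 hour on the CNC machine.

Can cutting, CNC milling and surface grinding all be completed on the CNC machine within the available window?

The CNC machine window is 8 − 3 = 5 hours.
Running back to back, the jobs need 3 + 3 + 1 = 7 hours on the CNC machine.
Since 7 > 5, they cannot all fit.

No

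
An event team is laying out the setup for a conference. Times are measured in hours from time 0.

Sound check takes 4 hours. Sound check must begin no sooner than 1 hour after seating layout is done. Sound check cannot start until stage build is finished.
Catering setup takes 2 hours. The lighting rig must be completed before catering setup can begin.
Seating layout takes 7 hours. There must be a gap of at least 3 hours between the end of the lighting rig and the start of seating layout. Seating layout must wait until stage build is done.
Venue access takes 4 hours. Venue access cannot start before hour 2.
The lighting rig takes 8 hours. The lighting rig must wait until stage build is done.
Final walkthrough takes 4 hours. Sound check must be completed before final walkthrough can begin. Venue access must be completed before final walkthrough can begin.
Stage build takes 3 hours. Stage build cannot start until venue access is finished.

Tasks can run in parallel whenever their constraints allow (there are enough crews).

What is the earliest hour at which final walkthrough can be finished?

36

Venue access cannot begin until its own release at hour 2. It runs from hour 2 to 2 + 4 = hour 6.
After venue access (finishes hour 6), stage build can start at hour 6 and finishes at hour 9.
The lighting rig cannot begin until stage build (finishes hour 9). It runs from hour 9 to 9 + 8 = hour 17.
Seating layout has to wait for the lighting rig (finishes hour 17, plus 3-hour gap → hour 20); stage build (finishes hour 9). The latest of these is hour 20, so seating layout runs hour 20 to 20 + 7 = hour 27.
Sound check needs all of seating layout (finishes hour 27, plus 1-hour gap → hour 28); stage build (finishes hour 9). That puts its earliest start at hour 28; it finishes at 28 + 4 = hour 32.
Final walkthrough needs all of sound check (finishes hour 32); venue access (finishes hour 6). That puts its earliest start at hour 32; it finishes at 32 + 4 = hour 36.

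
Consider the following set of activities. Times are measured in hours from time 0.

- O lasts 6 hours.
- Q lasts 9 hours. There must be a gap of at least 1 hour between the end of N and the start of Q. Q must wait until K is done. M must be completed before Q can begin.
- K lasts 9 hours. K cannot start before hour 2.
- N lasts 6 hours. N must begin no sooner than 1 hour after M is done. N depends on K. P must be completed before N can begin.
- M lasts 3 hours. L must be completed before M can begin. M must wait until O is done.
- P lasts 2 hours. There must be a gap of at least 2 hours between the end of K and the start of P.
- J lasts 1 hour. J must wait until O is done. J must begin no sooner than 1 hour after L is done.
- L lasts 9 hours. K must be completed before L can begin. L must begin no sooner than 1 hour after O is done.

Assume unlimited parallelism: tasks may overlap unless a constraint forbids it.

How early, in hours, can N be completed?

O can start immediately at hour 0; it finishes at hour 6.
After its own release at hour 2, K can start at hour 2 and finishes at hour 11.
P cannot begin until K (finishes hour 11, plus 2-hour gap → hour 13). It runs from hour 13 to 13 + 2 = hour 15.
L has to wait for K (finishes hour 11); O (finishes hour 6, plus 1-hour gap → hour 7). The latest of these is hour 11, so L runs hour 11 to 11 + 9 = hour 20.
M needs all of L (finishes hour 20); O (finishes hour 6). That puts its earliest start at hour 20; it finishes at 20 + 3 = hour 23.
N cannot start until M (finishes hour 23, plus 1-hour gap → hour 24); K (finishes hour 11); P (finishes hour 15). The controlling bound is hour 24, so N finishes at 24 + 6 = hour 30.

30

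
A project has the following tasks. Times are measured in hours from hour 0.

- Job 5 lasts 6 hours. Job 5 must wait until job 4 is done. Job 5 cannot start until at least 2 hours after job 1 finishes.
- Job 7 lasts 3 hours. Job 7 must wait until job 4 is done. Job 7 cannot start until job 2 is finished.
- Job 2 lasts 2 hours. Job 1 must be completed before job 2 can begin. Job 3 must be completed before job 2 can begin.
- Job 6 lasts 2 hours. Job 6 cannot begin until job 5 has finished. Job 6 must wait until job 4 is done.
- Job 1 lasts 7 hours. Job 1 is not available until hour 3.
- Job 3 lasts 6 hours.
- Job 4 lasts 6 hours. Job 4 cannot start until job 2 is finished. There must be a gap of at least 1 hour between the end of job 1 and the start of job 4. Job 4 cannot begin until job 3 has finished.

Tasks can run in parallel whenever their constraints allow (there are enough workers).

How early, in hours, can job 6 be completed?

Job 3 has no prerequisites, so it starts at hour 0 and finishes at hour 6.
Job 1 waits on its own release at hour 3, so it starts at hour 3 and finishes at 3 + 7 = hour 10.
Job 2 cannot start until job 1 (finishes hour 10); job 3 (finishes hour 6). The controlling bound is hour 10, so job 2 finishes at 10 + 2 = hour 12.
Job 4 needs all of job 2 (finishes hour 12); job 1 (finishes hour 10, plus 1-hour gap → hour 11); job 3 (finishes hour 6). That puts its earliest start at hour 12; it finishes at 12 + 6 = hour 18.
Job 5 cannot start until job 4 (finishes hour 18); job 1 (finishes hour 10, plus 2-hour gap → hour 12). The controlling bound is hour 18, so job 5 finishes at 18 + 6 = hour 24.
For job 6: job 5 (finishes hour 24); job 4 (finishes hour 18). Taking the maximum gives a start of hour 24, and it finishes at 24 + 2 = hour 26.

26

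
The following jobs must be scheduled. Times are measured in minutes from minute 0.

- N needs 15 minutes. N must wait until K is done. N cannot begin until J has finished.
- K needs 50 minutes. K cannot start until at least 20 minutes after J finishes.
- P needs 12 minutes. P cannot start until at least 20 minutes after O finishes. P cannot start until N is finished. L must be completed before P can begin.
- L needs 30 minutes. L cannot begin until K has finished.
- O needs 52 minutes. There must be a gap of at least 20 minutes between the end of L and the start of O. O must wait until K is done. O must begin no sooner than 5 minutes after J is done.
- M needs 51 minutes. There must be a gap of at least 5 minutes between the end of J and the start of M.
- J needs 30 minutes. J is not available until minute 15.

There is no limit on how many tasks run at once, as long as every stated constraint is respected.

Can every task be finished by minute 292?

After its own release at minute 15, J can start at minute 15 and finishes at minute 45.
M waits on J (finishes minute 45, plus 5-minute gap → minute 50), so it starts at minute 50 and finishes at 50 + 51 = minute 101.
K cannot begin until J (finishes minute 45, plus 20-minute gap → minute 65). It runs from minute 65 to 65 + 50 = minute 115.
N cannot start until K (finishes minute 115); J (finishes minute 45). The controlling bound is minute 115, so N finishes at 115 + 15 = minute 130.
L waits on K (finishes minute 115), so it starts at minute 115 and finishes at 115 + 30 = minute 145.
O has to wait for L (finishes minute 145, plus 20-minute gap → minute 165); K (finishes minute 115); J (finishes minute 45, plus 5-minute gap → minute 50). The latest of these is minute 165, so O runs minute 165 to 165 + 52 = minute 217.
For P: O (finishes minute 217, plus 20-minute gap → minute 237); N (finishes minute 130); L (finishes minute 145). Taking the maximum gives a start of minute 237, and it finishes at 237 + 12 = minute 249.
Every task is finished by minute 249, which is no later than the deadline of 292, so the schedule is feasible.

Yes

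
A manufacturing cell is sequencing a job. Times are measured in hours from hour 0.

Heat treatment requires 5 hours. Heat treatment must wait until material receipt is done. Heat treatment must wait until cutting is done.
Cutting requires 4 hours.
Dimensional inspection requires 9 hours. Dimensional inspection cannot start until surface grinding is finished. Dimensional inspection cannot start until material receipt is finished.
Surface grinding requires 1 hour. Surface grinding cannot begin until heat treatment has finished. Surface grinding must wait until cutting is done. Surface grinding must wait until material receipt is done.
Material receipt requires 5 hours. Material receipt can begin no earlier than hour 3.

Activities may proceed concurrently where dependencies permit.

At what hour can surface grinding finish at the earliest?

Cutting can start immediately at hour 0; it finishes at hour 4.
Material receipt cannot begin until its own release at hour 3. It runs from hour 3 to 3 + 5 = hour 8.
Heat treatment cannot start until material receipt (finishes hour 8); cutting (finishes hour 4). The controlling bound is hour 8, so heat treatment finishes at 8 + 5 = hour 13.
Surface grinding has to wait for heat treatment (finishes hour 13); cutting (finishes hour 4); material receipt (finishes hour 8). The latest of these is hour 13, so surface grinding runs hour 13 to 13 + 1 = hour 14.

14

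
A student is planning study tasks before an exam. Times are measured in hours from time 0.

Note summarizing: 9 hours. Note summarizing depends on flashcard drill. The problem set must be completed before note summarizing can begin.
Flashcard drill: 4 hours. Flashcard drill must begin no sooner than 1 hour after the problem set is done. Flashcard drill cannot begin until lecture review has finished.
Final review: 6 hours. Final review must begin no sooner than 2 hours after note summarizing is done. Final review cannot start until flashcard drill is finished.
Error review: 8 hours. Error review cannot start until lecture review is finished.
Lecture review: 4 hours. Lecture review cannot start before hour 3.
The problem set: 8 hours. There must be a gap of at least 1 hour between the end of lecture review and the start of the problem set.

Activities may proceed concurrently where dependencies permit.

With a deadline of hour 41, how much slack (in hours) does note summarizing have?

3

Lecture review waits on its own release at hour 3, so it starts at hour 3 and finishes at 3 + 4 = hour 7.
The problem set waits on lecture review (finishes hour 7, plus 1-hour gap → hour 8), so it starts at hour 8 and finishes at 8 + 8 = hour 16.
Flashcard drill cannot start until the problem set (finishes hour 16, plus 1-hour gap → hour 17); lecture review (finishes hour 7). The controlling bound is hour 17, so flashcard drill finishes at 17 + 4 = hour 21.
Note summarizing cannot start until flashcard drill (finishes hour 21); the problem set (finishes hour 16). The controlling bound is hour 21, so note summarizing finishes at 21 + 9 = hour 30.

Working backward from the deadline:
Final review has no dependents, so it just needs to finish by hour 41. Starting by 41 − 6 = hour 35 achieves that.
Since final review (must start by hour 35, minus 2-hour gap → hour 33) depends on it, note summarizing must finish by hour 33. Backing off its 9-hour duration gives a latest start of hour 24.
So note summarizing can start as early as hour 21 and as late as hour 24, giving 24 − 21 = 3 hours of slack.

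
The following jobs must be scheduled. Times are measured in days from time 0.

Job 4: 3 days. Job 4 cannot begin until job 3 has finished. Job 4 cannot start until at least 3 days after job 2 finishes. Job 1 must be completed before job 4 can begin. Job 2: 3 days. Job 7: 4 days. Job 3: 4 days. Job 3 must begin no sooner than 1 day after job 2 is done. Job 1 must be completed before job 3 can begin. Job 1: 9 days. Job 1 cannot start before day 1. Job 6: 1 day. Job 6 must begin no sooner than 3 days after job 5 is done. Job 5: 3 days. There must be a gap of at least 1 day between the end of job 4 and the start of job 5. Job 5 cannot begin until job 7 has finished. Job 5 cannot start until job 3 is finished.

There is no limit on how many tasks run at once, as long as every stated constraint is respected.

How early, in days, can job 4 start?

14

Nothing blocks job 2, so it runs from day 0 to day 3.
Job 1 waits on its own release at day 1, so it starts at day 1 and finishes at 1 + 9 = day 10.
Job 3 needs all of job 2 (finishes day 3, plus 1-day gap → day 4); job 1 (finishes day 10). That puts its earliest start at day 10; it finishes at 10 + 4 = day 14.
Job 4 waits on job 3 (finishes day 14); job 2 (finishes day 3, plus 3-day gap → day 6); job 1 (finishes day 10). The latest of these is day 14, which is the earliest job 4 can start.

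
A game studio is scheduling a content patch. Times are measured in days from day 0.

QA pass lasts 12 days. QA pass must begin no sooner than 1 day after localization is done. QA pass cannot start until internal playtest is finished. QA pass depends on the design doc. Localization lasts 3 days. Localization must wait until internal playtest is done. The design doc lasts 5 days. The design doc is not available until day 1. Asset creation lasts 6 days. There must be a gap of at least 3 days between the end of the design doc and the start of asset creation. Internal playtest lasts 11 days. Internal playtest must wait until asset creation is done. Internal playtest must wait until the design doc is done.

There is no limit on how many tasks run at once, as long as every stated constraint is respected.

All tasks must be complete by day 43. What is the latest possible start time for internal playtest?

QA pass must finish by day 43; it takes 12 days, so it must start by 43 − 12 = day 31.
Since QA pass (must start by day 31, minus 1-day gap → day 30) depends on it, localization must finish by day 30. Backing off its 3-day duration gives a latest start of day 27.
Internal playtest must finish in time for localization (must start by day 27); QA pass (must start by day 31). The tightest is day 27, so internal playtest must start by 27 − 11 = day 16.

16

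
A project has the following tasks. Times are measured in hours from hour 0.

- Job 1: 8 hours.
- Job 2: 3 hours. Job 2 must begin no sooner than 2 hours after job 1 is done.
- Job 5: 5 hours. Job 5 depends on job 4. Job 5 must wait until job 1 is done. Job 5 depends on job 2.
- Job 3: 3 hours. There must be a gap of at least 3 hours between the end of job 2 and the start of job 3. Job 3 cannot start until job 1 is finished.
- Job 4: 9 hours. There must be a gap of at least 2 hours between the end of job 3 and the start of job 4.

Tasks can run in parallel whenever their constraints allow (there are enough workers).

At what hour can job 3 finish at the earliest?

19

Nothing blocks job 1, so it runs from hour 0 to hour 8.
Job 2 cannot begin until job 1 (finishes hour 8, plus 2-hour gap → hour 10). It runs from hour 10 to 10 + 3 = hour 13.
Job 3 cannot start until job 2 (finishes hour 13, plus 3-hour gap → hour 16); job 1 (finishes hour 8). The controlling bound is hour 16, so job 3 finishes at 16 + 3 = hour 19.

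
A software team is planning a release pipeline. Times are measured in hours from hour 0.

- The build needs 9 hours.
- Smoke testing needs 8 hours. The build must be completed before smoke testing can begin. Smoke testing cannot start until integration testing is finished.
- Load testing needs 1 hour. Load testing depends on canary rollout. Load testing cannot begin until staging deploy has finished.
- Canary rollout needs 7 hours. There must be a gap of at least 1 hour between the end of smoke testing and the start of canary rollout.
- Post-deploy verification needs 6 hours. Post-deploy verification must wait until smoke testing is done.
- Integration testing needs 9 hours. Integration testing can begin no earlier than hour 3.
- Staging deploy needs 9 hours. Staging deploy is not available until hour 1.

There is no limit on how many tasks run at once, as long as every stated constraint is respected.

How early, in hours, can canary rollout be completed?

Integration testing cannot begin until its own release at hour 3. It runs from hour 3 to 3 + 9 = hour 12.
The build can start immediately at hour 0; it finishes at hour 9.
For smoke testing: the build (finishes hour 9); integration testing (finishes hour 12). Taking the maximum gives a start of hour 12, and it finishes at 12 + 8 = hour 20.
After smoke testing (finishes hour 20, plus 1-hour gap → hour 21), canary rollout can start at hour 21 and finishes at hour 28.

28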